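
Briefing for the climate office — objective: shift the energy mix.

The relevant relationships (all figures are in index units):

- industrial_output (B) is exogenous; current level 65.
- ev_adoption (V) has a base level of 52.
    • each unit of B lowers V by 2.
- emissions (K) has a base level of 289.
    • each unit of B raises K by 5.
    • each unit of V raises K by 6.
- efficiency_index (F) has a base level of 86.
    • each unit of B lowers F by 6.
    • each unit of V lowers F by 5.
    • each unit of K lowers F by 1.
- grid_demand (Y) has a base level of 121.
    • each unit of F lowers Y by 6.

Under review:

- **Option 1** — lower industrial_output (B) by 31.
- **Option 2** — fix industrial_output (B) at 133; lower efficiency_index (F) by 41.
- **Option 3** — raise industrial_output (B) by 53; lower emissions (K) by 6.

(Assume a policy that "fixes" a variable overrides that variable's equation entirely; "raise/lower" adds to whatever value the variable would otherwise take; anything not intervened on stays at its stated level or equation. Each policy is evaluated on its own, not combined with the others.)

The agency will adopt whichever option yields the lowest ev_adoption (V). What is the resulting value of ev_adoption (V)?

-214

Option 1 (B − 31):
  B = 65 − 31 = 34
  V = 52 − 2·34 = -16
Option 2 (B := 133, F − 41):
  B = 133
  V = 52 − 2·133 = -214
Option 3 (B + 53, K − 6):
  B = 65 + 53 = 118
  V = 52 − 2·118 = -184
Comparing — Option 1: V=-16, Option 2: V=-214, Option 3: V=-184. Lowest is -214 (Option 2).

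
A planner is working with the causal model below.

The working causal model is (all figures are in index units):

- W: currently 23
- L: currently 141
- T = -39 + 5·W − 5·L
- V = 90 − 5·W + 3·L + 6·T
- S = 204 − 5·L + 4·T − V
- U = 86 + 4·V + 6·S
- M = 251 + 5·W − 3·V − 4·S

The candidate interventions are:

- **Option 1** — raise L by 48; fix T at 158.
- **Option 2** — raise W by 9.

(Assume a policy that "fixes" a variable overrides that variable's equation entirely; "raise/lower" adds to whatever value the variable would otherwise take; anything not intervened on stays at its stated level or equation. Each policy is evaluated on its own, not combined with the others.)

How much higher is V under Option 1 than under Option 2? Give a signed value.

4641

Option 1 (L + 48, T := 158):
  W = 23
  L = 141 + 48 = 189
  T = 158
  V = 90 − 5·23 + 3·189 + 6·158 = 1490
Option 2 (W + 9):
  W = 23 + 9 = 32
  L = 141
  T = -39 + 5·32 − 5·141 = -584
  V = 90 − 5·32 + 3·141 + 6·(-584) = -3151
V: 1490 − (-3151) = 4641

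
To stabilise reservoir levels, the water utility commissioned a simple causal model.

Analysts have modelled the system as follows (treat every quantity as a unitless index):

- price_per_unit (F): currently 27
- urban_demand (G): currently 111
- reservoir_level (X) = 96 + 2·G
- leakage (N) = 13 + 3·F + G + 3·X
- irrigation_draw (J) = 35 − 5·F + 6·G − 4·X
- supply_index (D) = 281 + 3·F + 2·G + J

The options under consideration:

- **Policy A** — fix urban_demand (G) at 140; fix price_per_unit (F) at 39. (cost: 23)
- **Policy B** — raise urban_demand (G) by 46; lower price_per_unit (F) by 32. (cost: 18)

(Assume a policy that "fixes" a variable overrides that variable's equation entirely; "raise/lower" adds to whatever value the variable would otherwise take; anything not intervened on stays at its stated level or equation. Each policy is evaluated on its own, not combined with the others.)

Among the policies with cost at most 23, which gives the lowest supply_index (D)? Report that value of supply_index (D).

Policy A (G := 140, F := 39):
  F = 39
  G = 140
  X = 96 + 2·140 = 376
  J = 35 − 5·39 + 6·140 − 4·376 = -824
  D = 281 + 3·39 + 2·140 + (-824) = -146
Policy B (G + 46, F − 32):
  F = 27 − 32 = -5
  G = 111 + 46 = 157
  X = 96 + 2·157 = 410
  J = 35 − 5·(-5) + 6·157 − 4·410 = -638
  D = 281 + 3·(-5) + 2·157 + (-638) = -58
Comparing — Policy A: D=-146, Policy B: D=-58. Lowest is -146 (Policy A).

-146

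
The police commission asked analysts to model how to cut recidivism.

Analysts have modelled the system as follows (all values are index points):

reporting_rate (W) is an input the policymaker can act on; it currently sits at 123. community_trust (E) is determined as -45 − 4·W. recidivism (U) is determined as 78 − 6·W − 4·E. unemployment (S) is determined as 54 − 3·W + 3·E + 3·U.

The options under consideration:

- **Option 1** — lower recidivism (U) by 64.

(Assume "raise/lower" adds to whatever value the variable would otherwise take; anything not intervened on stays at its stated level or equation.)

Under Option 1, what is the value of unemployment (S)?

Option 1 (U − 64):
  W = 123
  E = -45 − 4·123 = -537
  U = 78 − 6·123 − 4·(-537) (−64 from intervention) = 1424
  S = 54 − 3·123 + 3·(-537) + 3·1424 = 2346

2346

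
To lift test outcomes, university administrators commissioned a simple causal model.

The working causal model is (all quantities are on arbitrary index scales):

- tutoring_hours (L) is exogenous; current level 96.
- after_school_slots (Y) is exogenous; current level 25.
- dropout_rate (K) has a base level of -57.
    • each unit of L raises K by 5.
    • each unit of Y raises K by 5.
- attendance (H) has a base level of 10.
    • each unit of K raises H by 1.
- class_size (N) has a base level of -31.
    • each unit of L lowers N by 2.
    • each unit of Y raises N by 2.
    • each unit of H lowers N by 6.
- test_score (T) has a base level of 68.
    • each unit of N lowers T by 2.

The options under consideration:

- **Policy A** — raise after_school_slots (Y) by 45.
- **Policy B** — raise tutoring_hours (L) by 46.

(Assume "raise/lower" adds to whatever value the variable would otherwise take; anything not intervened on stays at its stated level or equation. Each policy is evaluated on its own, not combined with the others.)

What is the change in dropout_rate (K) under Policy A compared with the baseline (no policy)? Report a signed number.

225

Baseline:
  L = 96
  Y = 25
  K = -57 + 5·96 + 5·25 = 548
Policy A (Y + 45):
  L = 96
  Y = 25 + 45 = 70
  K = -57 + 5·96 + 5·70 = 773
Change in K: 773 − 548 = 225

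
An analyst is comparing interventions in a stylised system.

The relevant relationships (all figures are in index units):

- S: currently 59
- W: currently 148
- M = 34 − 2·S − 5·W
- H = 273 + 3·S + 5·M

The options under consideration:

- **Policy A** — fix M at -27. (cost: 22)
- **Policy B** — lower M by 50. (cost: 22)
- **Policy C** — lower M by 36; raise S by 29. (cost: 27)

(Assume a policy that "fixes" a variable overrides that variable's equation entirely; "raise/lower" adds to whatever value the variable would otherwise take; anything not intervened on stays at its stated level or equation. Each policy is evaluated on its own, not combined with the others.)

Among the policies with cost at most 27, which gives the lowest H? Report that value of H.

-4053

Policy A (M := -27):
  S = 59
  W = 148
  M = -27
  H = 273 + 3·59 + 5·(-27) = 315
Policy B (M − 50):
  S = 59
  W = 148
  M = 34 − 2·59 − 5·148 (−50 from intervention) = -874
  H = 273 + 3·59 + 5·(-874) = -3920
Policy C (M − 36, S + 29):
  S = 59 + 29 = 88
  W = 148
  M = 34 − 2·88 − 5·148 (−36 from intervention) = -918
  H = 273 + 3·88 + 5·(-918) = -4053
Comparing — Policy A: H=315, Policy B: H=-3920, Policy C: H=-4053. Lowest is -4053 (Policy C).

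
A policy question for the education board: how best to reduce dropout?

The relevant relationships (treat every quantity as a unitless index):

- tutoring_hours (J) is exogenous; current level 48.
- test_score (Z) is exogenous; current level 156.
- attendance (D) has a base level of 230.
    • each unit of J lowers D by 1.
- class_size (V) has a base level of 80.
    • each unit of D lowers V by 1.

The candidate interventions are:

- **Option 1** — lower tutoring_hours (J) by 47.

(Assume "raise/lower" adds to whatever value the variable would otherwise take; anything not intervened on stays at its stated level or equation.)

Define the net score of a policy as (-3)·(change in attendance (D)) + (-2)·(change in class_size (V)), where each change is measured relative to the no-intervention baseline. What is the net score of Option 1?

Baseline:
  J = 48
  D = 230 − 48 = 182
  V = 80 − 182 = -102
Option 1 (J − 47):
  J = 48 − 47 = 1
  D = 230 − 1 = 229
  V = 80 − 229 = -149
ΔD = 229 − 182 = 47; ΔV = -149 − (-102) = -47
Score = (-3)·47 + (-2)·(-47) = -47

-47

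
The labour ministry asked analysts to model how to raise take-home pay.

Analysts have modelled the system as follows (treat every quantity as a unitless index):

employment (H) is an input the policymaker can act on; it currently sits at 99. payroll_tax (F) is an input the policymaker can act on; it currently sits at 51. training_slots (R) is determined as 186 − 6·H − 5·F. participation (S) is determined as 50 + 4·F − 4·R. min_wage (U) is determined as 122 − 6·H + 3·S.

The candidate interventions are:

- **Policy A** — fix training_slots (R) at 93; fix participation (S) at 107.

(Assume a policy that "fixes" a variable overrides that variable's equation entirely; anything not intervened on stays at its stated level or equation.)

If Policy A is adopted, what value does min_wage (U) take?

-151

Policy A (R := 93, S := 107):
  H = 99
  F = 51
  R = 93
  S = 107
  U = 122 − 6·99 + 3·107 = -151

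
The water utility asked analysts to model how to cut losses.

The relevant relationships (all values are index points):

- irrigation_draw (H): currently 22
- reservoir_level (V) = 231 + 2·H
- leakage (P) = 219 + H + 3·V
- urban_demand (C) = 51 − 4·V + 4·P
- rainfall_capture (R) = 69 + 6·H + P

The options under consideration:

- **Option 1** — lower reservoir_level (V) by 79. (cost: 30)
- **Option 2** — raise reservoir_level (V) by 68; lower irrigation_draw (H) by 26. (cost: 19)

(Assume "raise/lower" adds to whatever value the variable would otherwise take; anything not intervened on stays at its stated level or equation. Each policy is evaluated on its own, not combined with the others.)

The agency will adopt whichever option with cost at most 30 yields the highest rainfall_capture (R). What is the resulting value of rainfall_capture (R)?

1133

Option 1 (V − 79):
  H = 22
  V = 231 + 2·22 (−79 from intervention) = 196
  P = 219 + 22 + 3·196 = 829
  R = 69 + 6·22 + 829 = 1030
Option 2 (V + 68, H − 26):
  H = 22 − 26 = -4
  V = 231 + 2·(-4) (+68 from intervention) = 291
  P = 219 + (-4) + 3·291 = 1088
  R = 69 + 6·(-4) + 1088 = 1133
Comparing — Option 1: R=1030, Option 2: R=1133. Highest is 1133 (Option 2).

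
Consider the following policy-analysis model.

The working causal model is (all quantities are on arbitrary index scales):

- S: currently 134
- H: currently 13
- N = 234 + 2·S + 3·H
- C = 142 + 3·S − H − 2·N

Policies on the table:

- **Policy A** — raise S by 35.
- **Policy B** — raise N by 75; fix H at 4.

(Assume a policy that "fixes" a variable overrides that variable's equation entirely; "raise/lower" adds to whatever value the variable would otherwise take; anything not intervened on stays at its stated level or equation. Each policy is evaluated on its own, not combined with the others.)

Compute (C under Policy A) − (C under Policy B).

Policy A (S + 35):
  S = 134 + 35 = 169
  H = 13
  N = 234 + 2·169 + 3·13 = 611
  C = 142 + 3·169 − 13 − 2·611 = -586
Policy B (N + 75, H := 4):
  S = 134
  H = 4
  N = 234 + 2·134 + 3·4 (+75 from intervention) = 589
  C = 142 + 3·134 − 4 − 2·589 = -638
C: -586 − (-638) = 52

52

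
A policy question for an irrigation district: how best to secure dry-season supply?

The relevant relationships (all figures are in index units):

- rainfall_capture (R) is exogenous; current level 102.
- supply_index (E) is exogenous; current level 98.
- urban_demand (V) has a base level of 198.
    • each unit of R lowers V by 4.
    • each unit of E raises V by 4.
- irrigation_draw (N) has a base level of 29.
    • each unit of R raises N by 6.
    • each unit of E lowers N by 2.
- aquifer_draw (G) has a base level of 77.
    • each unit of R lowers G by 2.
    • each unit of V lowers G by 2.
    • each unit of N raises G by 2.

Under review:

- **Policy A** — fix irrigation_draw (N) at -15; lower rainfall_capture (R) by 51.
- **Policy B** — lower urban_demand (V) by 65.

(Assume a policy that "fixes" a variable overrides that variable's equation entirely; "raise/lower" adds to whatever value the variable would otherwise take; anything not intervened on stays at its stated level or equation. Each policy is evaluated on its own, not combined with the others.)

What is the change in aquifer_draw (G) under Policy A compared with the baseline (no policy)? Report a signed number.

-1226

Baseline:
  R = 102
  E = 98
  V = 198 − 4·102 + 4·98 = 182
  N = 29 + 6·102 − 2·98 = 445
  G = 77 − 2·102 − 2·182 + 2·445 = 399
Policy A (N := -15, R − 51):
  R = 102 − 51 = 51
  E = 98
  V = 198 − 4·51 + 4·98 = 386
  N = -15
  G = 77 − 2·51 − 2·386 + 2·(-15) = -827
Change in G: -827 − 399 = -1226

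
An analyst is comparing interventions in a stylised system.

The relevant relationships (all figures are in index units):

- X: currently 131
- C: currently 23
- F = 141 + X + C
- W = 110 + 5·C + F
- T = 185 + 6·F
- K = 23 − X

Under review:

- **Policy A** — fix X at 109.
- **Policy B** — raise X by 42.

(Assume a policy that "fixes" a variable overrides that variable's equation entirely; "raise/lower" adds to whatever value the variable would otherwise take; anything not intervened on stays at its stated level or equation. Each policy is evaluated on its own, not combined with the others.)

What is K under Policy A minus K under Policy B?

64

Policy A (X := 109):
  X = 109
  K = 23 − 109 = -86
Policy B (X + 42):
  X = 131 + 42 = 173
  K = 23 − 173 = -150
K: -86 − (-150) = 64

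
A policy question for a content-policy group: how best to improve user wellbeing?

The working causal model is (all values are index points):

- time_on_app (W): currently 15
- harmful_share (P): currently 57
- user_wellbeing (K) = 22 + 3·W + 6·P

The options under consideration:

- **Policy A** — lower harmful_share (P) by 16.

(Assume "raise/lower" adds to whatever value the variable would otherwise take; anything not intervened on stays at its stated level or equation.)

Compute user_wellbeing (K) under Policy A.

Policy A (P − 16):
  W = 15
  P = 57 − 16 = 41
  K = 22 + 3·15 + 6·41 = 313

313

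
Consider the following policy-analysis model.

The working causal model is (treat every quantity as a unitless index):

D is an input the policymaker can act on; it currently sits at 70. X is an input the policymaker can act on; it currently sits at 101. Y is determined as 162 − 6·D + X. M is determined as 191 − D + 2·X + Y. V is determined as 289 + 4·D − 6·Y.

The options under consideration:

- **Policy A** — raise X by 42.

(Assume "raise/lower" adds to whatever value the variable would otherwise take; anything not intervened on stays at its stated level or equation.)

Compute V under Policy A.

1259

Policy A (X + 42):
  D = 70
  X = 101 + 42 = 143
  Y = 162 − 6·70 + 143 = -115
  V = 289 + 4·70 − 6·(-115) = 1259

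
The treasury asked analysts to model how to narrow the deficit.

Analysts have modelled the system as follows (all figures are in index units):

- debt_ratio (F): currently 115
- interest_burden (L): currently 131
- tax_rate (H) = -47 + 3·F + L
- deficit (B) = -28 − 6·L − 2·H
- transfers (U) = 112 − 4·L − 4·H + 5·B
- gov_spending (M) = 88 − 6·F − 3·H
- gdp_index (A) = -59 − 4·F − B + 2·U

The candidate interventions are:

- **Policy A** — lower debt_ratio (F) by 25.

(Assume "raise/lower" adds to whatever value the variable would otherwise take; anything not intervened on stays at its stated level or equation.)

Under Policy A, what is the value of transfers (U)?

-9438

Policy A (F − 25):
  F = 115 − 25 = 90
  L = 131
  H = -47 + 3·90 + 131 = 354
  B = -28 − 6·131 − 2·354 = -1522
  U = 112 − 4·131 − 4·354 + 5·(-1522) = -9438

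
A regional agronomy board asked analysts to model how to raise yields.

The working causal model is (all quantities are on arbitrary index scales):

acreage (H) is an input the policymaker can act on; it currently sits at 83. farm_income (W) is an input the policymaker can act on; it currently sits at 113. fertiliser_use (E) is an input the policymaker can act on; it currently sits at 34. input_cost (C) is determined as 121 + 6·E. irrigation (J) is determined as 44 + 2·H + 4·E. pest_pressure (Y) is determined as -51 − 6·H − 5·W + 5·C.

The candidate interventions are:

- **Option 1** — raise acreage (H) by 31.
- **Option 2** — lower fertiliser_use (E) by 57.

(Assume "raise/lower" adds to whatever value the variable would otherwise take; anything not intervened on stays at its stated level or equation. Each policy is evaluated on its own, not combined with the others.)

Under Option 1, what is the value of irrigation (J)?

408

Option 1 (H + 31):
  H = 83 + 31 = 114
  E = 34
  J = 44 + 2·114 + 4·34 = 408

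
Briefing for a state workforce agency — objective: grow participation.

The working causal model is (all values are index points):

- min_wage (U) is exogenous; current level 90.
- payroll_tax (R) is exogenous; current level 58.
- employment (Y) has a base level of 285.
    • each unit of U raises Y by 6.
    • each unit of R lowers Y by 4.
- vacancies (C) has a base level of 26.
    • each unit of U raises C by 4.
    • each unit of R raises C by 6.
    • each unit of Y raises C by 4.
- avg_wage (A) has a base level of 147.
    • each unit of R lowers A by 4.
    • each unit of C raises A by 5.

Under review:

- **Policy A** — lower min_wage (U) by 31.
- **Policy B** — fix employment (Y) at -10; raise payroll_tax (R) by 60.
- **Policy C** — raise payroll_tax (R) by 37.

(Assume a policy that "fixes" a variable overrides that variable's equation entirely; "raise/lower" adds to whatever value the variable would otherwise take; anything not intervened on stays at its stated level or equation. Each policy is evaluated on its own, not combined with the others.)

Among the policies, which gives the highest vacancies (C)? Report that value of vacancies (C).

2736

Policy A (U − 31):
  U = 90 − 31 = 59
  R = 58
  Y = 285 + 6·59 − 4·58 = 407
  C = 26 + 4·59 + 6·58 + 4·407 = 2238
Policy B (Y := -10, R + 60):
  U = 90
  R = 58 + 60 = 118
  Y = -10
  C = 26 + 4·90 + 6·118 + 4·(-10) = 1054
Policy C (R + 37):
  U = 90
  R = 58 + 37 = 95
  Y = 285 + 6·90 − 4·95 = 445
  C = 26 + 4·90 + 6·95 + 4·445 = 2736
Comparing — Policy A: C=2238, Policy B: C=1054, Policy C: C=2736. Highest is 2736 (Policy C).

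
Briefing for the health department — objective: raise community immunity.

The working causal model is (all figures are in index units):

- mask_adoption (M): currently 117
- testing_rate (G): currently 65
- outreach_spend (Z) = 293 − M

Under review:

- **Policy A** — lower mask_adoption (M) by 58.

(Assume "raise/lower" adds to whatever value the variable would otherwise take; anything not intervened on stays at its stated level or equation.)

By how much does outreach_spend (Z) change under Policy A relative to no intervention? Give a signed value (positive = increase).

58

Baseline:
  M = 117
  Z = 293 − 117 = 176
Policy A (M − 58):
  M = 117 − 58 = 59
  Z = 293 − 59 = 234
Change in Z: 234 − 176 = 58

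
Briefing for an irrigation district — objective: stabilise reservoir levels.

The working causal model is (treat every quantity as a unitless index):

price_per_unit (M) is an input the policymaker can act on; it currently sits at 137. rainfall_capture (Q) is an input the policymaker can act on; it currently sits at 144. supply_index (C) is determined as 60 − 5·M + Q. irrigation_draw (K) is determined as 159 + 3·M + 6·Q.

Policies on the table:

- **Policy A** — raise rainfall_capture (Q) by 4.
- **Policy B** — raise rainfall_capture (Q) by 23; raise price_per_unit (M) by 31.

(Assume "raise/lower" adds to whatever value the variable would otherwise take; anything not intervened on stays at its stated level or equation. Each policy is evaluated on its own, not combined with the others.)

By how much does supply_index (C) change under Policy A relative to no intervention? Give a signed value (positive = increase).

Baseline:
  M = 137
  Q = 144
  C = 60 − 5·137 + 144 = -481
Policy A (Q + 4):
  M = 137
  Q = 144 + 4 = 148
  C = 60 − 5·137 + 148 = -477
Change in C: -477 − (-481) = 4

4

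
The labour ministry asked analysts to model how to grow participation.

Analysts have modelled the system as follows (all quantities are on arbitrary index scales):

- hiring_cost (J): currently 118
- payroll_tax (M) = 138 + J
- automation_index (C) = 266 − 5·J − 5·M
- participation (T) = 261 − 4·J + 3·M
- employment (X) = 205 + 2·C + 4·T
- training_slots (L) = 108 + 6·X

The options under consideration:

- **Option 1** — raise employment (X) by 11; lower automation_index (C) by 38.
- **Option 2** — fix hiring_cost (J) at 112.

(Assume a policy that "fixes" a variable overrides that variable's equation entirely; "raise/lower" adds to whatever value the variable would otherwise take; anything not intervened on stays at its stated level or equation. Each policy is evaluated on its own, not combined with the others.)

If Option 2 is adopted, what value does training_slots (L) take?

-3678

Option 2 (J := 112):
  J = 112
  M = 138 + 112 = 250
  C = 266 − 5·112 − 5·250 = -1544
  T = 261 − 4·112 + 3·250 = 563
  X = 205 + 2·(-1544) + 4·563 = -631
  L = 108 + 6·(-631) = -3678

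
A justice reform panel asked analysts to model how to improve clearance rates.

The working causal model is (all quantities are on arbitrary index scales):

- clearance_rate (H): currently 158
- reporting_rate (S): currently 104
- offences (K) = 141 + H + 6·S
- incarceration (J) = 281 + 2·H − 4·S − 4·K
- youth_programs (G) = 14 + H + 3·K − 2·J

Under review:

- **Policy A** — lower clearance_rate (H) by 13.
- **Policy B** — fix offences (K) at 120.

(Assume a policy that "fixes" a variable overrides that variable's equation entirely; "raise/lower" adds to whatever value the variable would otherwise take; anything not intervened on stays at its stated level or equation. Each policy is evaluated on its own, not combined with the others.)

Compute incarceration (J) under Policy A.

-3485

Policy A (H − 13):
  H = 158 − 13 = 145
  S = 104
  K = 141 + 145 + 6·104 = 910
  J = 281 + 2·145 − 4·104 − 4·910 = -3485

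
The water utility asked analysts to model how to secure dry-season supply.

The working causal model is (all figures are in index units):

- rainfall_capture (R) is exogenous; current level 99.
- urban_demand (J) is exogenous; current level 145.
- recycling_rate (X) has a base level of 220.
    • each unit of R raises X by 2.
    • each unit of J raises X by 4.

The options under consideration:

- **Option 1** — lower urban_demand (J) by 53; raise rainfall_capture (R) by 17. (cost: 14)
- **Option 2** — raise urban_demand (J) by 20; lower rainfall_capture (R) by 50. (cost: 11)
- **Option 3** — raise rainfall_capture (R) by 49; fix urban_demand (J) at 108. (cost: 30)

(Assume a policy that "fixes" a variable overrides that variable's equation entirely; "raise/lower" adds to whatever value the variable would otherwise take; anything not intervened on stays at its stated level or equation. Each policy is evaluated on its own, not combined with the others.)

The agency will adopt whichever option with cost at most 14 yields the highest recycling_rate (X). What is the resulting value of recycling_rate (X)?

Option 1 (J − 53, R + 17):
  R = 99 + 17 = 116
  J = 145 − 53 = 92
  X = 220 + 2·116 + 4·92 = 820
Option 2 (J + 20, R − 50):
  R = 99 − 50 = 49
  J = 145 + 20 = 165
  X = 220 + 2·49 + 4·165 = 978
Comparing — Option 1: X=820, Option 2: X=978. Highest is 978 (Option 2).

978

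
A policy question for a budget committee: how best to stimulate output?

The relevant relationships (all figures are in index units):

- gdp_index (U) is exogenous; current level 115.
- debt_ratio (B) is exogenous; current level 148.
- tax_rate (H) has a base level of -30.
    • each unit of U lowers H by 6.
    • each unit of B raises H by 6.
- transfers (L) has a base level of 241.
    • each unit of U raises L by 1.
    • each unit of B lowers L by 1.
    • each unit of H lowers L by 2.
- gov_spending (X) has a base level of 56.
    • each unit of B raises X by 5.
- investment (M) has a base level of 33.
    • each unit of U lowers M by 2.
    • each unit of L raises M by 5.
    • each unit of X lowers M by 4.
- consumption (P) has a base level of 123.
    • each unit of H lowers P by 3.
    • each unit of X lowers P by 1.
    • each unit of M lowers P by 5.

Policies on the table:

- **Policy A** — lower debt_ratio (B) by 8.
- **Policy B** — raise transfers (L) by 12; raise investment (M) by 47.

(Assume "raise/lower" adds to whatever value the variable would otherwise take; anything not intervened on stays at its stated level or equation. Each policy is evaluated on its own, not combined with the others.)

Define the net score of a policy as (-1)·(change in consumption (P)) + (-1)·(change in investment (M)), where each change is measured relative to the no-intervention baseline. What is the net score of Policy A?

Baseline:
  U = 115
  B = 148
  H = -30 − 6·115 + 6·148 = 168
  L = 241 + 115 − 148 − 2·168 = -128
  X = 56 + 5·148 = 796
  M = 33 − 2·115 + 5·(-128) − 4·796 = -4021
  P = 123 − 3·168 − 796 − 5·(-4021) = 18928
Policy A (B − 8):
  U = 115
  B = 148 − 8 = 140
  H = -30 − 6·115 + 6·140 = 120
  L = 241 + 115 − 140 − 2·120 = -24
  X = 56 + 5·140 = 756
  M = 33 − 2·115 + 5·(-24) − 4·756 = -3341
  P = 123 − 3·120 − 756 − 5·(-3341) = 15712
ΔP = 15712 − 18928 = -3216; ΔM = -3341 − (-4021) = 680
Score = (-1)·(-3216) + (-1)·680 = 2536

2536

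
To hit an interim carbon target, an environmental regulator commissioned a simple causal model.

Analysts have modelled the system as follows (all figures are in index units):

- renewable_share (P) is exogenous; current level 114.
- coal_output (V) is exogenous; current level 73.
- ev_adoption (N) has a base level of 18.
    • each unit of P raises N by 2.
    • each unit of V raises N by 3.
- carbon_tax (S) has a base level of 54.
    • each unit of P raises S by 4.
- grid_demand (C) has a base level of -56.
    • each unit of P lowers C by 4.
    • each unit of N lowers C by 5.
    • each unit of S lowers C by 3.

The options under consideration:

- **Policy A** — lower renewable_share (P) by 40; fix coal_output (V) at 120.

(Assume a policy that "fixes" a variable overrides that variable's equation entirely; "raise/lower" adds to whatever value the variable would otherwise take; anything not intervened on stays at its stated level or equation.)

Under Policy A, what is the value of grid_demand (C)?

-4032

Policy A (P − 40, V := 120):
  P = 114 − 40 = 74
  V = 120
  N = 18 + 2·74 + 3·120 = 526
  S = 54 + 4·74 = 350
  C = -56 − 4·74 − 5·526 − 3·350 = -4032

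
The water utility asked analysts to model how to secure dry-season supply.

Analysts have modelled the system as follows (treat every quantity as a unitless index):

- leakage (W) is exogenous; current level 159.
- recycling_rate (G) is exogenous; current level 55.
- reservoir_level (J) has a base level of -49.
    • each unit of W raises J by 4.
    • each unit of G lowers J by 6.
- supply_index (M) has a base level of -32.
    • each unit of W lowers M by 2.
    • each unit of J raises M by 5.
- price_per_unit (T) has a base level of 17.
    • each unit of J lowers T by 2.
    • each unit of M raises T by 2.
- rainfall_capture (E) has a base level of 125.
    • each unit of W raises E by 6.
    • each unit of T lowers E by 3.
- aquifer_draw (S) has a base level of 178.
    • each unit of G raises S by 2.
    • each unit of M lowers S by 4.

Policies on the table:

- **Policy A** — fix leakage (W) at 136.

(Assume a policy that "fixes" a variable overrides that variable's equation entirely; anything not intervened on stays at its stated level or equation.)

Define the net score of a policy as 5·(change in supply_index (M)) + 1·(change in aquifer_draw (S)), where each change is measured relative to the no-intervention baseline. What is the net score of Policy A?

Baseline:
  W = 159
  G = 55
  J = -49 + 4·159 − 6·55 = 257
  M = -32 − 2·159 + 5·257 = 935
  S = 178 + 2·55 − 4·935 = -3452
Policy A (W := 136):
  W = 136
  G = 55
  J = -49 + 4·136 − 6·55 = 165
  M = -32 − 2·136 + 5·165 = 521
  S = 178 + 2·55 − 4·521 = -1796
ΔM = 521 − 935 = -414; ΔS = -1796 − (-3452) = 1656
Score = 5·(-414) + 1·1656 = -414

-414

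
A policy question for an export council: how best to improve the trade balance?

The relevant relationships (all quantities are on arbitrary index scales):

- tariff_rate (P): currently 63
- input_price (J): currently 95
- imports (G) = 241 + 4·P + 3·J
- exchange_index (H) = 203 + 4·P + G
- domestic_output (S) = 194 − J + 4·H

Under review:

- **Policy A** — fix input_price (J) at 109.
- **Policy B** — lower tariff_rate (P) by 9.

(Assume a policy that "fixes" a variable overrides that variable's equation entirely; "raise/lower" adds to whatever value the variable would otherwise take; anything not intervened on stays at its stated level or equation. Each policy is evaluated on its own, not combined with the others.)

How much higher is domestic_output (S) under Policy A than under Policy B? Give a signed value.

Policy A (J := 109):
  P = 63
  J = 109
  G = 241 + 4·63 + 3·109 = 820
  H = 203 + 4·63 + 820 = 1275
  S = 194 − 109 + 4·1275 = 5185
Policy B (P − 9):
  P = 63 − 9 = 54
  J = 95
  G = 241 + 4·54 + 3·95 = 742
  H = 203 + 4·54 + 742 = 1161
  S = 194 − 95 + 4·1161 = 4743
S: 5185 − 4743 = 442

442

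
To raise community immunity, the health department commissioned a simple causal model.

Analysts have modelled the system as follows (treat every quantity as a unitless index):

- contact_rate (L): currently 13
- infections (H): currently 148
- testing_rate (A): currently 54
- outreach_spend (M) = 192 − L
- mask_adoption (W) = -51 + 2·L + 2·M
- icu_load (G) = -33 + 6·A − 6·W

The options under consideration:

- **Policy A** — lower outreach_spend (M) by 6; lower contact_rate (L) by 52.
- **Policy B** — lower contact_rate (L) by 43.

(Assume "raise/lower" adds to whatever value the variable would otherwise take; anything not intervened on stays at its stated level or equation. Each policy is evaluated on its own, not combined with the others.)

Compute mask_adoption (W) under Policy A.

Policy A (M − 6, L − 52):
  L = 13 − 52 = -39
  M = 192 − (-39) (−6 from intervention) = 225
  W = -51 + 2·(-39) + 2·225 = 321

321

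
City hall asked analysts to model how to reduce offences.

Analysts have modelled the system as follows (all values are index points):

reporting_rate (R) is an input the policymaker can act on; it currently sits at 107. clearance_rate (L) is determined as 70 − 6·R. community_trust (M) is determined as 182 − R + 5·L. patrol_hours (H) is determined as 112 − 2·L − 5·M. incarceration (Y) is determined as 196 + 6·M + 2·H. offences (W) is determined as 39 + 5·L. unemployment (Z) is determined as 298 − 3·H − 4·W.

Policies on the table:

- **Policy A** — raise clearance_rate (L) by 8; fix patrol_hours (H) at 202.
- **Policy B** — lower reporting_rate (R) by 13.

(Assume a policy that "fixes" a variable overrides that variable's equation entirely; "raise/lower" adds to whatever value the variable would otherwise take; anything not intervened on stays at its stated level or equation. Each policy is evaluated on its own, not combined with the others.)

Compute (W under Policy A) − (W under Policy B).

Policy A (L + 8, H := 202):
  R = 107
  L = 70 − 6·107 (+8 from intervention) = -564
  W = 39 + 5·(-564) = -2781
Policy B (R − 13):
  R = 107 − 13 = 94
  L = 70 − 6·94 = -494
  W = 39 + 5·(-494) = -2431
W: -2781 − (-2431) = -350

-350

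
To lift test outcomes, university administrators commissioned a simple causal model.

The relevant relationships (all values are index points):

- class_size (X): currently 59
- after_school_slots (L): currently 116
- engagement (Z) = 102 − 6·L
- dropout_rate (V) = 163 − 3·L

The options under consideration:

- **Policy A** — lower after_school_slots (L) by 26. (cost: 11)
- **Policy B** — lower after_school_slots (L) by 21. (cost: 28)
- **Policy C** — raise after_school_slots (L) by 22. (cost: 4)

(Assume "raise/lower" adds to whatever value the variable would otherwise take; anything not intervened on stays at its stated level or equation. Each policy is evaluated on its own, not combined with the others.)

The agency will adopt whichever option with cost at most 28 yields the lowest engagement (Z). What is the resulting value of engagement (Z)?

-726

Policy A (L − 26):
  L = 116 − 26 = 90
  Z = 102 − 6·90 = -438
Policy B (L − 21):
  L = 116 − 21 = 95
  Z = 102 − 6·95 = -468
Policy C (L + 22):
  L = 116 + 22 = 138
  Z = 102 − 6·138 = -726
Comparing — Policy A: Z=-438, Policy B: Z=-468, Policy C: Z=-726. Lowest is -726 (Policy C).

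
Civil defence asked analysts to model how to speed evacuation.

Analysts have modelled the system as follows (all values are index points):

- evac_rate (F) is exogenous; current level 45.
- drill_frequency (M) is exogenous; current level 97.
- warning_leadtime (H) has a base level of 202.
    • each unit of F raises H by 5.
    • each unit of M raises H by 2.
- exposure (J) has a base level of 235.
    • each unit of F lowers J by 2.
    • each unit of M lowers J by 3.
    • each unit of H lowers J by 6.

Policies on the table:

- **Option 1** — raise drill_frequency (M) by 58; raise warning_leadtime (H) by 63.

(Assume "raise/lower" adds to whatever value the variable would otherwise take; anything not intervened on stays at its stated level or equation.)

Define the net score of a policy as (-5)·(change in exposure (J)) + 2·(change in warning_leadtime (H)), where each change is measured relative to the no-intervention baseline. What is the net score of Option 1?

Baseline:
  F = 45
  M = 97
  H = 202 + 5·45 + 2·97 = 621
  J = 235 − 2·45 − 3·97 − 6·621 = -3872
Option 1 (M + 58, H + 63):
  F = 45
  M = 97 + 58 = 155
  H = 202 + 5·45 + 2·155 (+63 from intervention) = 800
  J = 235 − 2·45 − 3·155 − 6·800 = -5120
ΔJ = -5120 − (-3872) = -1248; ΔH = 800 − 621 = 179
Score = (-5)·(-1248) + 2·179 = 6598

6598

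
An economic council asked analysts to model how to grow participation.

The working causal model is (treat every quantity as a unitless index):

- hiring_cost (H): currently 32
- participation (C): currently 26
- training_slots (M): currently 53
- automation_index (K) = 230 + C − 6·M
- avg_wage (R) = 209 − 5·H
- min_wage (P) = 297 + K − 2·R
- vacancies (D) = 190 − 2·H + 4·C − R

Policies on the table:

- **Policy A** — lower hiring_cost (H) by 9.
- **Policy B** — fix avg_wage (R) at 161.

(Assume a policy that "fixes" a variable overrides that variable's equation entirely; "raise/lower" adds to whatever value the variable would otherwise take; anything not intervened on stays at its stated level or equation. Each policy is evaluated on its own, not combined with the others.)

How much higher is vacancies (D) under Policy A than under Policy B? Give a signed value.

85

Policy A (H − 9):
  H = 32 − 9 = 23
  C = 26
  R = 209 − 5·23 = 94
  D = 190 − 2·23 + 4·26 − 94 = 154
Policy B (R := 161):
  H = 32
  C = 26
  R = 161
  D = 190 − 2·32 + 4·26 − 161 = 69
D: 154 − 69 = 85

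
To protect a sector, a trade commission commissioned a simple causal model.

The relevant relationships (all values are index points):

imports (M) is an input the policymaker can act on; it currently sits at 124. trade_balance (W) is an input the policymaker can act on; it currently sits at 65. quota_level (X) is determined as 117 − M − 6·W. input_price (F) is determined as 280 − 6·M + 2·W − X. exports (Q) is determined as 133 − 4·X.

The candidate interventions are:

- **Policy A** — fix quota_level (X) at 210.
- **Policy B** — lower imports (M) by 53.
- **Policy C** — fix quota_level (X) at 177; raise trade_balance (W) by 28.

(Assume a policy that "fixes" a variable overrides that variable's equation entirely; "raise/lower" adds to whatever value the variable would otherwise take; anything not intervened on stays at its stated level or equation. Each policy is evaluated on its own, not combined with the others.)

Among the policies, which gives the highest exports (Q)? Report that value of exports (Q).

Policy A (X := 210):
  M = 124
  W = 65
  X = 210
  Q = 133 − 4·210 = -707
Policy B (M − 53):
  M = 124 − 53 = 71
  W = 65
  X = 117 − 71 − 6·65 = -344
  Q = 133 − 4·(-344) = 1509
Policy C (X := 177, W + 28):
  M = 124
  W = 65 + 28 = 93
  X = 177
  Q = 133 − 4·177 = -575
Comparing — Policy A: Q=-707, Policy B: Q=1509, Policy C: Q=-575. Highest is 1509 (Policy B).

1509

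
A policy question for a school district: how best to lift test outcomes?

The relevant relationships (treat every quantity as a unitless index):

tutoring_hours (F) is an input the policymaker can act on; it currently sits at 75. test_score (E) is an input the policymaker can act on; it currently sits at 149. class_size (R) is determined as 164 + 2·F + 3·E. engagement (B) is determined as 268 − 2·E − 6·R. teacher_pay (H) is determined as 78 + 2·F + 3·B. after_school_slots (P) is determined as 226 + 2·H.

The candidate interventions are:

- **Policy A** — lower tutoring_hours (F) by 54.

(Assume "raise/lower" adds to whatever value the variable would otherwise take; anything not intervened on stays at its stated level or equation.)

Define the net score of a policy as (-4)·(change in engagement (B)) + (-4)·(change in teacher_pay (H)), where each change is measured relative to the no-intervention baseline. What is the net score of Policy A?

-9936

Baseline:
  F = 75
  E = 149
  R = 164 + 2·75 + 3·149 = 761
  B = 268 − 2·149 − 6·761 = -4596
  H = 78 + 2·75 + 3·(-4596) = -13560
Policy A (F − 54):
  F = 75 − 54 = 21
  E = 149
  R = 164 + 2·21 + 3·149 = 653
  B = 268 − 2·149 − 6·653 = -3948
  H = 78 + 2·21 + 3·(-3948) = -11724
ΔB = -3948 − (-4596) = 648; ΔH = -11724 − (-13560) = 1836
Score = (-4)·648 + (-4)·1836 = -9936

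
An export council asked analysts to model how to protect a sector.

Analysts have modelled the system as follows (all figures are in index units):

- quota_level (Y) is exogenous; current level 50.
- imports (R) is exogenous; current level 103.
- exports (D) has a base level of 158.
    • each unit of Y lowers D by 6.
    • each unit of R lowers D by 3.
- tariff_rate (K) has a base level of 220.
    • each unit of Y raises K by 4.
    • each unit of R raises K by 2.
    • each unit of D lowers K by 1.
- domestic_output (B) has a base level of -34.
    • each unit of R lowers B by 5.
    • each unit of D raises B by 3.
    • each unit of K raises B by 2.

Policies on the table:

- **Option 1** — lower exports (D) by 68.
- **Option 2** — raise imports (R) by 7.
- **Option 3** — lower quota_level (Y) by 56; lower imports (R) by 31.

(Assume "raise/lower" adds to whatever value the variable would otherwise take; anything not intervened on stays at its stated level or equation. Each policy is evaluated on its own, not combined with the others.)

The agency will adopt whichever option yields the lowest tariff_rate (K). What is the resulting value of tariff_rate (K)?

362

Option 1 (D − 68):
  Y = 50
  R = 103
  D = 158 − 6·50 − 3·103 (−68 from intervention) = -519
  K = 220 + 4·50 + 2·103 − (-519) = 1145
Option 2 (R + 7):
  Y = 50
  R = 103 + 7 = 110
  D = 158 − 6·50 − 3·110 = -472
  K = 220 + 4·50 + 2·110 − (-472) = 1112
Option 3 (Y − 56, R − 31):
  Y = 50 − 56 = -6
  R = 103 − 31 = 72
  D = 158 − 6·(-6) − 3·72 = -22
  K = 220 + 4·(-6) + 2·72 − (-22) = 362
Comparing — Option 1: K=1145, Option 2: K=1112, Option 3: K=362. Lowest is 362 (Option 3).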